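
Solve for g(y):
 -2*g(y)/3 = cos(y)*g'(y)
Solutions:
 g(y) = C1*(sin(y) - 1)^(1/3)/(sin(y) + 1)^(1/3)


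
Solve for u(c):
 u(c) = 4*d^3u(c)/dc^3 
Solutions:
 u(c) = C3*exp(2^(1/3)*c/2) + (C1*sin(2^(1/3)*sqrt(3)*c/4) + C2*cos(2^(1/3)*sqrt(3)*c/4))*exp(-2^(1/3)*c/4)


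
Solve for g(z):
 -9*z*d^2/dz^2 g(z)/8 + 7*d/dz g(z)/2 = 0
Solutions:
 g(z) = C1 + C2*z^(37/9)


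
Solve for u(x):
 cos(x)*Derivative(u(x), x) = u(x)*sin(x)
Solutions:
 u(x) = C1/cos(x)


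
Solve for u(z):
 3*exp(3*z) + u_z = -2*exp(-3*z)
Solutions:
 u(z) = C1 - exp(3*z) + 2*exp(-3*z)/3


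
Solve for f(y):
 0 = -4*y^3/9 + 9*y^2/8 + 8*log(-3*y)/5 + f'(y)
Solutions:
 f(y) = C1 + y^4/9 - 3*y^3/8 - 8*y*log(-y)/5 + 8*y*(1 - log(3))/5


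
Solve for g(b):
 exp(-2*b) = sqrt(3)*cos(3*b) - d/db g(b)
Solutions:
 g(b) = C1 + sqrt(3)*sin(3*b)/3 + exp(-2*b)/2


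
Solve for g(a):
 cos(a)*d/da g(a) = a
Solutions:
 g(a) = C1 + Integral(a/cos(a), a)


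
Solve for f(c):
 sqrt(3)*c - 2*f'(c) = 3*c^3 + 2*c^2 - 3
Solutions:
 f(c) = C1 - 3*c^4/8 - c^3/3 + sqrt(3)*c^2/4 + 3*c/2


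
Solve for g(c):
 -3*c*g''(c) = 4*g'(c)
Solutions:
 g(c) = C1 + C2/c^(1/3)


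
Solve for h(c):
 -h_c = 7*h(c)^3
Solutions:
 h(c) = -sqrt(2)*sqrt(-1/(C1 - 7*c))/2
 h(c) = sqrt(2)*sqrt(-1/(C1 - 7*c))/2


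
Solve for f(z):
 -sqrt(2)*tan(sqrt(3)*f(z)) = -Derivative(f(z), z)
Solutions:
 f(z) = sqrt(3)*(pi - asin(C1*exp(sqrt(6)*z)))/3
 f(z) = sqrt(3)*asin(C1*exp(sqrt(6)*z))/3


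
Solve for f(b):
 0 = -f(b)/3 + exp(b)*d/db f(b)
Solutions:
 f(b) = C1*exp(-exp(-b)/3)


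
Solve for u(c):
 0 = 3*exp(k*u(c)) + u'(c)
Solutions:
 u(c) = Piecewise((log(1/(C1*k + 3*c*k))/k, Ne(k, 0)), (nan, True))
 u(c) = Piecewise((C1 - 3*c, Eq(k, 0)), (nan, True))


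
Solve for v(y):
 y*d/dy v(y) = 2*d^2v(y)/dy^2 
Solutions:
 v(y) = C1 + C2*erfi(y/2)


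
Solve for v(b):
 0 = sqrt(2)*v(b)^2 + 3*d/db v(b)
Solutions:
 v(b) = 3/(C1 + sqrt(2)*b)


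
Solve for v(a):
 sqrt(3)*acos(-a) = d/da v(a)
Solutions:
 v(a) = C1 + sqrt(3)*(a*acos(-a) + sqrt(1 - a^2))


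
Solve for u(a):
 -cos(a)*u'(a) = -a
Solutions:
 u(a) = C1 + Integral(a/cos(a), a)


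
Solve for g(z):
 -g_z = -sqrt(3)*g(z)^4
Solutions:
 g(z) = (-1/(C1 + 3*sqrt(3)*z))^(1/3)
 g(z) = (-1/(C1 + sqrt(3)*z))^(1/3)*(-3^(2/3) - 3*3^(1/6)*I)/6
 g(z) = (-1/(C1 + sqrt(3)*z))^(1/3)*(-3^(2/3) + 3*3^(1/6)*I)/6


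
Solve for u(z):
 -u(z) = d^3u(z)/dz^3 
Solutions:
 u(z) = C3*exp(-z) + (C1*sin(sqrt(3)*z/2) + C2*cos(sqrt(3)*z/2))*exp(z/2)


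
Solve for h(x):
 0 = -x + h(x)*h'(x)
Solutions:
 h(x) = -sqrt(C1 + x^2)
 h(x) = sqrt(C1 + x^2)


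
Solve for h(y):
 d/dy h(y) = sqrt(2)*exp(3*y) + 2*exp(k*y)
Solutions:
 h(y) = C1 + sqrt(2)*exp(3*y)/3 + 2*exp(k*y)/k


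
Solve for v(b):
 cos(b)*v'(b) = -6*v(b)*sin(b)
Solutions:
 v(b) = C1*cos(b)^6


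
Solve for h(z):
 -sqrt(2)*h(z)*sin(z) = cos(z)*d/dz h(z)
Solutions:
 h(z) = C1*cos(z)^(sqrt(2))


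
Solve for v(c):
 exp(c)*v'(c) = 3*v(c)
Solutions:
 v(c) = C1*exp(-3*exp(-c))


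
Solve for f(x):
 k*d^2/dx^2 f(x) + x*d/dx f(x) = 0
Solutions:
 f(x) = C1 + C2*sqrt(k)*erf(sqrt(2)*x*sqrt(1/k)/2)


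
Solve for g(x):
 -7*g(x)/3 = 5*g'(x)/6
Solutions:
 g(x) = C1*exp(-14*x/5)


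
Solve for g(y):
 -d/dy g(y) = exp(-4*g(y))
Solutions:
 g(y) = log(-I*(C1 - 4*y)^(1/4))
 g(y) = log(I*(C1 - 4*y)^(1/4))
 g(y) = log(-(C1 - 4*y)^(1/4))
 g(y) = log(C1 - 4*y)/4


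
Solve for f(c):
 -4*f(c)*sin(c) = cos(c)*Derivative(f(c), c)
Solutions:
 f(c) = C1*cos(c)^4


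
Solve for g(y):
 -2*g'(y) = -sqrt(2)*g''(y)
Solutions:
 g(y) = C1 + C2*exp(sqrt(2)*y)


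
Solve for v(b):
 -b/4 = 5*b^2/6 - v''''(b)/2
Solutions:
 v(b) = C1 + C2*b + C3*b^2 + C4*b^3 + b^6/216 + b^5/240


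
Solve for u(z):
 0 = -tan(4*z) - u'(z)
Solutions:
 u(z) = C1 + log(cos(4*z))/4


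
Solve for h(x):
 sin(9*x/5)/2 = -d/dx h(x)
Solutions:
 h(x) = C1 + 5*cos(9*x/5)/18


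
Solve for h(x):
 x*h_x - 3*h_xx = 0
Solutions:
 h(x) = C1 + C2*erfi(sqrt(6)*x/6)


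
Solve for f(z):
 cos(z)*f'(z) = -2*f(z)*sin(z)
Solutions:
 f(z) = C1*cos(z)^2


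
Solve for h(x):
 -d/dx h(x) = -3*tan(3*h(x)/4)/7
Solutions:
 h(x) = -4*asin(C1*exp(9*x/28))/3 + 4*pi/3
 h(x) = 4*asin(C1*exp(9*x/28))/3


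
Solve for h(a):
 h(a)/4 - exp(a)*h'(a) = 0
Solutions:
 h(a) = C1*exp(-exp(-a)/4)


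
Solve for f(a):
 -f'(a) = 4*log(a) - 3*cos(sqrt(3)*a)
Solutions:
 f(a) = C1 - 4*a*log(a) + 4*a + sqrt(3)*sin(sqrt(3)*a)


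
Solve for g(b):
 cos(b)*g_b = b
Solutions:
 g(b) = C1 + Integral(b/cos(b), b)


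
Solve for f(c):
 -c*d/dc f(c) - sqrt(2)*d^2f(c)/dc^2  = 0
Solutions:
 f(c) = C1 + C2*erf(2^(1/4)*c/2)


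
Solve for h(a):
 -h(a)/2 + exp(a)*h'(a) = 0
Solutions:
 h(a) = C1*exp(-exp(-a)/2)


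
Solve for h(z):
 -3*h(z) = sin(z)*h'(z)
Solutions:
 h(z) = C1*(cos(z) + 1)^(3/2)/(cos(z) - 1)^(3/2)


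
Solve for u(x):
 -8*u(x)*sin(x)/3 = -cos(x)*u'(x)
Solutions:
 u(x) = C1/cos(x)^(8/3)


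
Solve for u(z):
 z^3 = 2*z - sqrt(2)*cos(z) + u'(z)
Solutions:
 u(z) = C1 + z^4/4 - z^2 + sqrt(2)*sin(z)


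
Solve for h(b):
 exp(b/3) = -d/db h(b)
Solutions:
 h(b) = C1 - 3*exp(b/3)


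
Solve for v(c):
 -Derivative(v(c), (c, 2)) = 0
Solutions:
 v(c) = C1 + C2*c


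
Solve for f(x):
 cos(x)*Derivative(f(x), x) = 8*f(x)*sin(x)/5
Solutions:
 f(x) = C1/cos(x)^(8/5)


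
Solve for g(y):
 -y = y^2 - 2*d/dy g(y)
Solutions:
 g(y) = C1 + y^3/6 + y^2/4


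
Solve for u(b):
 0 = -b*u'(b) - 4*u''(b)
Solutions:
 u(b) = C1 + C2*erf(sqrt(2)*b/4)


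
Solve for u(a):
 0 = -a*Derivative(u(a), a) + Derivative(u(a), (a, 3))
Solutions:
 u(a) = C1 + Integral(C2*airyai(a) + C3*airybi(a), a)


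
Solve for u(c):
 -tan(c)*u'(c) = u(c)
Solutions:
 u(c) = C1/sin(c)


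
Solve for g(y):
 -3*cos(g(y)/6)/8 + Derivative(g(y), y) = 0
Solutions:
 -3*y/8 - 3*log(sin(g(y)/6) - 1) + 3*log(sin(g(y)/6) + 1) = C1


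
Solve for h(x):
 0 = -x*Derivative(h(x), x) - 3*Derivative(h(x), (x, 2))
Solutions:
 h(x) = C1 + C2*erf(sqrt(6)*x/6)


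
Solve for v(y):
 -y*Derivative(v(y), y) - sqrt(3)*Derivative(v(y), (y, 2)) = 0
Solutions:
 v(y) = C1 + C2*erf(sqrt(2)*3^(3/4)*y/6)


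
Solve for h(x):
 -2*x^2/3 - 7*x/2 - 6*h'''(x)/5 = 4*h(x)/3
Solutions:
 h(x) = C3*exp(-30^(1/3)*x/3) - x^2/2 - 21*x/8 + (C1*sin(10^(1/3)*3^(5/6)*x/6) + C2*cos(10^(1/3)*3^(5/6)*x/6))*exp(30^(1/3)*x/6)


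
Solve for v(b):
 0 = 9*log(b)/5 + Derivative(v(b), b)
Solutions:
 v(b) = C1 - 9*b*log(b)/5 + 9*b/5


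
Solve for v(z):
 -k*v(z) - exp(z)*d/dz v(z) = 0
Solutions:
 v(z) = C1*exp(k*exp(-z))


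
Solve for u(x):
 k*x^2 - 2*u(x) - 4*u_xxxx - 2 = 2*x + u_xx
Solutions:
 u(x) = k*x^2/2 - k/2 - x + (C1*sin(2^(3/4)*x*cos(atan(sqrt(31))/2)/2) + C2*cos(2^(3/4)*x*cos(atan(sqrt(31))/2)/2))*exp(-2^(3/4)*x*sin(atan(sqrt(31))/2)/2) + (C3*sin(2^(3/4)*x*cos(atan(sqrt(31))/2)/2) + C4*cos(2^(3/4)*x*cos(atan(sqrt(31))/2)/2))*exp(2^(3/4)*x*sin(atan(sqrt(31))/2)/2) - 1


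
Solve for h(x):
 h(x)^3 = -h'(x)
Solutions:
 h(x) = -sqrt(2)*sqrt(-1/(C1 - x))/2
 h(x) = sqrt(2)*sqrt(-1/(C1 - x))/2


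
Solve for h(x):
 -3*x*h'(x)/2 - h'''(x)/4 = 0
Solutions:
 h(x) = C1 + Integral(C2*airyai(-6^(1/3)*x) + C3*airybi(-6^(1/3)*x), x)


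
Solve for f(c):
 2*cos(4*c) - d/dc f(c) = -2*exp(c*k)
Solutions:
 f(c) = C1 + sin(4*c)/2 + 2*exp(c*k)/k


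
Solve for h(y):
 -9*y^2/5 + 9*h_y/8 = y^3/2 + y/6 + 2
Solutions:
 h(y) = C1 + y^4/9 + 8*y^3/15 + 2*y^2/27 + 16*y/9


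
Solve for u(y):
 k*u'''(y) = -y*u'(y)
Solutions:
 u(y) = C1 + Integral(C2*airyai(y*(-1/k)^(1/3)) + C3*airybi(y*(-1/k)^(1/3)), y)


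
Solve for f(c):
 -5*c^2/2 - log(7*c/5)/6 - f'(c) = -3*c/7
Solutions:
 f(c) = C1 - 5*c^3/6 + 3*c^2/14 - c*log(c)/6 - c*log(7)/6 + c/6 + c*log(5)/6


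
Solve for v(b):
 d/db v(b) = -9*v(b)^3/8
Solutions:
 v(b) = -2*sqrt(-1/(C1 - 9*b))
 v(b) = 2*sqrt(-1/(C1 - 9*b))


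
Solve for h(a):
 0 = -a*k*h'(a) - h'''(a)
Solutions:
 h(a) = C1 + Integral(C2*airyai(a*(-k)^(1/3)) + C3*airybi(a*(-k)^(1/3)), a)


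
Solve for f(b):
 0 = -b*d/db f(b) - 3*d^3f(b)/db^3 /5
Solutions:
 f(b) = C1 + Integral(C2*airyai(-3^(2/3)*5^(1/3)*b/3) + C3*airybi(-3^(2/3)*5^(1/3)*b/3), b)


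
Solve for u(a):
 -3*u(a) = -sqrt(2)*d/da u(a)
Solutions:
 u(a) = C1*exp(3*sqrt(2)*a/2)


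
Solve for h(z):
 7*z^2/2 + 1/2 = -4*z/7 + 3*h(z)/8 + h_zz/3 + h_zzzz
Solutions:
 h(z) = 28*z^2/3 + 32*z/21 + (C1*sin(6^(1/4)*z*cos(atan(5*sqrt(2)/2)/2)/2) + C2*cos(6^(1/4)*z*cos(atan(5*sqrt(2)/2)/2)/2))*exp(-6^(1/4)*z*sin(atan(5*sqrt(2)/2)/2)/2) + (C3*sin(6^(1/4)*z*cos(atan(5*sqrt(2)/2)/2)/2) + C4*cos(6^(1/4)*z*cos(atan(5*sqrt(2)/2)/2)/2))*exp(6^(1/4)*z*sin(atan(5*sqrt(2)/2)/2)/2) - 412/27


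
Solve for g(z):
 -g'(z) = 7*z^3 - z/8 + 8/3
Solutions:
 g(z) = C1 - 7*z^4/4 + z^2/16 - 8*z/3


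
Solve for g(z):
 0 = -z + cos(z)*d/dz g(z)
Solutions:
 g(z) = C1 + Integral(z/cos(z), z)


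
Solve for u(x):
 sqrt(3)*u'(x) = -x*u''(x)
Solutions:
 u(x) = C1 + C2*x^(1 - sqrt(3))


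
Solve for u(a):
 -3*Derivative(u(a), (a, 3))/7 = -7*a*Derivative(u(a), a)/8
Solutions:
 u(a) = C1 + Integral(C2*airyai(21^(2/3)*a/6) + C3*airybi(21^(2/3)*a/6), a)


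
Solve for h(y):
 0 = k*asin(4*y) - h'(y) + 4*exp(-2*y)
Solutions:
 h(y) = C1 + k*y*asin(4*y) + k*sqrt(1 - 16*y^2)/4 - 2*exp(-2*y)


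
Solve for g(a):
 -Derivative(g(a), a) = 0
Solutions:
 g(a) = C1


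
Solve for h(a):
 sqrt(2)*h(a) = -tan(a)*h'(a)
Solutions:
 h(a) = C1/sin(a)^(sqrt(2))


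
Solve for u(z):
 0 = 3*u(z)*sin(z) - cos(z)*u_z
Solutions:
 u(z) = C1/cos(z)^3


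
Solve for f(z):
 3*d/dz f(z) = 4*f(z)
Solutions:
 f(z) = C1*exp(4*z/3)


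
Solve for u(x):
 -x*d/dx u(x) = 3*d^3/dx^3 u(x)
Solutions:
 u(x) = C1 + Integral(C2*airyai(-3^(2/3)*x/3) + C3*airybi(-3^(2/3)*x/3), x)


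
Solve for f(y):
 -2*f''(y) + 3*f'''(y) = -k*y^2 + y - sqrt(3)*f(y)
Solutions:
 f(y) = C1*exp(y*(8*2^(1/3)/(-16 + sqrt(-256 + (-16 + 243*sqrt(3))^2) + 243*sqrt(3))^(1/3) + 8 + 2^(2/3)*(-16 + sqrt(-256 + (-16 + 243*sqrt(3))^2) + 243*sqrt(3))^(1/3))/36)*sin(2^(1/3)*sqrt(3)*y*(-2^(1/3)*(-16 + 27*sqrt(-256/729 + (-16/27 + 9*sqrt(3))^2) + 243*sqrt(3))^(1/3) + 8/(-16 + 27*sqrt(-256/729 + (-16/27 + 9*sqrt(3))^2) + 243*sqrt(3))^(1/3))/36) + C2*exp(y*(8*2^(1/3)/(-16 + sqrt(-256 + (-16 + 243*sqrt(3))^2) + 243*sqrt(3))^(1/3) + 8 + 2^(2/3)*(-16 + sqrt(-256 + (-16 + 243*sqrt(3))^2) + 243*sqrt(3))^(1/3))/36)*cos(2^(1/3)*sqrt(3)*y*(-2^(1/3)*(-16 + 27*sqrt(-256/729 + (-16/27 + 9*sqrt(3))^2) + 243*sqrt(3))^(1/3) + 8/(-16 + 27*sqrt(-256/729 + (-16/27 + 9*sqrt(3))^2) + 243*sqrt(3))^(1/3))/36) + C3*exp(y*(-2^(2/3)*(-16 + sqrt(-256 + (-16 + 243*sqrt(3))^2) + 243*sqrt(3))^(1/3) - 8*2^(1/3)/(-16 + sqrt(-256 + (-16 + 243*sqrt(3))^2) + 243*sqrt(3))^(1/3) + 4)/18) - sqrt(3)*k*y^2/3 - 4*k/3 + sqrt(3)*y/3


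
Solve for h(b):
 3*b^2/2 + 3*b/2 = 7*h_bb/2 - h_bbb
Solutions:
 h(b) = C1 + C2*b + C3*exp(7*b/2) + b^4/28 + 11*b^3/98 + 33*b^2/343


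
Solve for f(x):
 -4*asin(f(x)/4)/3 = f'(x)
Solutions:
 Integral(1/asin(_y/4), (_y, f(x))) = C1 - 4*x/3


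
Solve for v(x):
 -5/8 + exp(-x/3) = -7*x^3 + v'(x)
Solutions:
 v(x) = C1 + 7*x^4/4 - 5*x/8 - 3*exp(-x/3)


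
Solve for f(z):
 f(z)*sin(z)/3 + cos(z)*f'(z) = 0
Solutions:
 f(z) = C1*cos(z)^(1/3)


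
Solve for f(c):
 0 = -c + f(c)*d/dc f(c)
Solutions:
 f(c) = -sqrt(C1 + c^2)
 f(c) = sqrt(C1 + c^2)


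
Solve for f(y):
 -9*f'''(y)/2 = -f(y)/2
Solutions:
 f(y) = C3*exp(3^(1/3)*y/3) + (C1*sin(3^(5/6)*y/6) + C2*cos(3^(5/6)*y/6))*exp(-3^(1/3)*y/6)


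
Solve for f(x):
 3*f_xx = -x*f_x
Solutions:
 f(x) = C1 + C2*erf(sqrt(6)*x/6)


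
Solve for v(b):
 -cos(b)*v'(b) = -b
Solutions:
 v(b) = C1 + Integral(b/cos(b), b)


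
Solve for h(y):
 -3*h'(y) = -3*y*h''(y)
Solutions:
 h(y) = C1 + C2*y^2


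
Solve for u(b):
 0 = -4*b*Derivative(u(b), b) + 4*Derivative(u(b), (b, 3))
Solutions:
 u(b) = C1 + Integral(C2*airyai(b) + C3*airybi(b), b)


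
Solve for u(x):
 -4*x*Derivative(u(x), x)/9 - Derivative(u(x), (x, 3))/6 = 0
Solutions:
 u(x) = C1 + Integral(C2*airyai(-2*3^(2/3)*x/3) + C3*airybi(-2*3^(2/3)*x/3), x)


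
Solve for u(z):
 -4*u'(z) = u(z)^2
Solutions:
 u(z) = 4/(C1 + z)


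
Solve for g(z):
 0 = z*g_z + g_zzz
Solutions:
 g(z) = C1 + Integral(C2*airyai(-z) + C3*airybi(-z), z)


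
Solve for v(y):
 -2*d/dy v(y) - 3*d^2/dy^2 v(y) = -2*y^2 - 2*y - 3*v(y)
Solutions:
 v(y) = C1*exp(y*(-1 + sqrt(10))/3) + C2*exp(-y*(1 + sqrt(10))/3) - 2*y^2/3 - 14*y/9 - 64/27


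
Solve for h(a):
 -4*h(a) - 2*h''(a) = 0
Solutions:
 h(a) = C1*sin(sqrt(2)*a) + C2*cos(sqrt(2)*a)


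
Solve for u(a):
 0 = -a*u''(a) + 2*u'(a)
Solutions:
 u(a) = C1 + C2*a^3


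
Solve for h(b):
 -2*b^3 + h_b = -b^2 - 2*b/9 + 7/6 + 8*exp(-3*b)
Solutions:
 h(b) = C1 + b^4/2 - b^3/3 - b^2/9 + 7*b/6 - 8*exp(-3*b)/3


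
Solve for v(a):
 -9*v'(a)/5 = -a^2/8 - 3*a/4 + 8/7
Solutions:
 v(a) = C1 + 5*a^3/216 + 5*a^2/24 - 40*a/63


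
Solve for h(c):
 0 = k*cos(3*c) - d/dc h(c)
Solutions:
 h(c) = C1 + k*sin(3*c)/3


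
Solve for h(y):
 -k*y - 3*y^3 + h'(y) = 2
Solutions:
 h(y) = C1 + k*y^2/2 + 3*y^4/4 + 2*y


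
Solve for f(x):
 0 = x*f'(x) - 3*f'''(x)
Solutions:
 f(x) = C1 + Integral(C2*airyai(3^(2/3)*x/3) + C3*airybi(3^(2/3)*x/3), x)


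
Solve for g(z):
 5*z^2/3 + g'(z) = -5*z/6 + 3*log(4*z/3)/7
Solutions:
 g(z) = C1 - 5*z^3/9 - 5*z^2/12 + 3*z*log(z)/7 - 3*z*log(3)/7 - 3*z/7 + 6*z*log(2)/7


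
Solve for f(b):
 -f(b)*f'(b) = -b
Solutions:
 f(b) = -sqrt(C1 + b^2)
 f(b) = sqrt(C1 + b^2)


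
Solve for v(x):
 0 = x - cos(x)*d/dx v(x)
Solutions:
 v(x) = C1 + Integral(x/cos(x), x)


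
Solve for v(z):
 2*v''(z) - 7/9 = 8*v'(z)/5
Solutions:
 v(z) = C1 + C2*exp(4*z/5) - 35*z/72


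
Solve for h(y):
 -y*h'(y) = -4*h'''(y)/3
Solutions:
 h(y) = C1 + Integral(C2*airyai(6^(1/3)*y/2) + C3*airybi(6^(1/3)*y/2), y)


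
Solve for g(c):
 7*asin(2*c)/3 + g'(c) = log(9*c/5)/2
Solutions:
 g(c) = C1 + c*log(c)/2 - 7*c*asin(2*c)/3 - c*log(5)/2 - c/2 + c*log(3) - 7*sqrt(1 - 4*c^2)/6


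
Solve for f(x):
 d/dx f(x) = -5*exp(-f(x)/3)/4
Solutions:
 f(x) = 3*log(C1 - 5*x/12)


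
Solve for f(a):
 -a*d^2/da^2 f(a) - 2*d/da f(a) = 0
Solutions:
 f(a) = C1 + C2/a


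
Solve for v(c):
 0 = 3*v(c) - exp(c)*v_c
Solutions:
 v(c) = C1*exp(-3*exp(-c))


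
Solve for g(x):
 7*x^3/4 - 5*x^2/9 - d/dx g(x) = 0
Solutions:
 g(x) = C1 + 7*x^4/16 - 5*x^3/27


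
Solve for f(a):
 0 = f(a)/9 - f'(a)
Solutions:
 f(a) = C1*exp(a/9)


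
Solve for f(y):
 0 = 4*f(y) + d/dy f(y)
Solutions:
 f(y) = C1*exp(-4*y)


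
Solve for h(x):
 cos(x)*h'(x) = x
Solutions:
 h(x) = C1 + Integral(x/cos(x), x)


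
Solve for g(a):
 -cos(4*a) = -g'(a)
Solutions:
 g(a) = C1 + sin(4*a)/4


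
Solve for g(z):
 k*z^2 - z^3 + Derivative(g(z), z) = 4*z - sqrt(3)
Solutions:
 g(z) = C1 - k*z^3/3 + z^4/4 + 2*z^2 - sqrt(3)*z


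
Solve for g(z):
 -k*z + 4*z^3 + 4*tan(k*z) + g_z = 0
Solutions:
 g(z) = C1 + k*z^2/2 - z^4 - 4*Piecewise((-log(cos(k*z))/k, Ne(k, 0)), (0, True))


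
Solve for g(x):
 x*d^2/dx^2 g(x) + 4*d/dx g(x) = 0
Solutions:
 g(x) = C1 + C2/x^3


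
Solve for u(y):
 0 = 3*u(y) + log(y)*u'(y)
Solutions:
 u(y) = C1*exp(-3*li(y))


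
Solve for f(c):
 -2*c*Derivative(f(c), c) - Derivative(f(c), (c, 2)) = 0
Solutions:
 f(c) = C1 + C2*erf(c)


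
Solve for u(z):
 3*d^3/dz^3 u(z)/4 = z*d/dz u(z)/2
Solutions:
 u(z) = C1 + Integral(C2*airyai(2^(1/3)*3^(2/3)*z/3) + C3*airybi(2^(1/3)*3^(2/3)*z/3), z)


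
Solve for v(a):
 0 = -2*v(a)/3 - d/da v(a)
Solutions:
 v(a) = C1*exp(-2*a/3)


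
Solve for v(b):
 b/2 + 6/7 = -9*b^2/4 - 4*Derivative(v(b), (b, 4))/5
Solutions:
 v(b) = C1 + C2*b + C3*b^2 + C4*b^3 - b^6/128 - b^5/192 - 5*b^4/112


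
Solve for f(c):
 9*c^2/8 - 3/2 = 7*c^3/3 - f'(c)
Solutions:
 f(c) = C1 + 7*c^4/12 - 3*c^3/8 + 3*c/2


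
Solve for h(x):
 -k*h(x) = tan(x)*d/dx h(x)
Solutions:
 h(x) = C1*exp(-k*log(sin(x)))


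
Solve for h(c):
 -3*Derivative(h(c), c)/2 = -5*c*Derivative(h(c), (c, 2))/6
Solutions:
 h(c) = C1 + C2*c^(14/5)


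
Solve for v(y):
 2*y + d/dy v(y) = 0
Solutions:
 v(y) = C1 - y^2


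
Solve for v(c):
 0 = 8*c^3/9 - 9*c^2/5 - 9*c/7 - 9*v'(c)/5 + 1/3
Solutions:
 v(c) = C1 + 10*c^4/81 - c^3/3 - 5*c^2/14 + 5*c/27


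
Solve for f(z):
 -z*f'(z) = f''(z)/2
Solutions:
 f(z) = C1 + C2*erf(z)


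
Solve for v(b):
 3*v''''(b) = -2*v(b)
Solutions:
 v(b) = (C1*sin(6^(3/4)*b/6) + C2*cos(6^(3/4)*b/6))*exp(-6^(3/4)*b/6) + (C3*sin(6^(3/4)*b/6) + C4*cos(6^(3/4)*b/6))*exp(6^(3/4)*b/6)


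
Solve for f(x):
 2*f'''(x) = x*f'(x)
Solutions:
 f(x) = C1 + Integral(C2*airyai(2^(2/3)*x/2) + C3*airybi(2^(2/3)*x/2), x)


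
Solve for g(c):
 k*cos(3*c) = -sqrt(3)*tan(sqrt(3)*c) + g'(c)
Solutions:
 g(c) = C1 + k*sin(3*c)/3 - log(cos(sqrt(3)*c))


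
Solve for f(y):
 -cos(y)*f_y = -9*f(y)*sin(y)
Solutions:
 f(y) = C1/cos(y)^9


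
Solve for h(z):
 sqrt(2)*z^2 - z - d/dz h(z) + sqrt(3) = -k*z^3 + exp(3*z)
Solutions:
 h(z) = C1 + k*z^4/4 + sqrt(2)*z^3/3 - z^2/2 + sqrt(3)*z - exp(3*z)/3


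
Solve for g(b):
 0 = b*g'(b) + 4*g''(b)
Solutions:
 g(b) = C1 + C2*erf(sqrt(2)*b/4)


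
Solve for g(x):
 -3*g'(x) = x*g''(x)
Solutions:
 g(x) = C1 + C2/x^2


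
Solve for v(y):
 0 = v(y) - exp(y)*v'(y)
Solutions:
 v(y) = C1*exp(-exp(-y))


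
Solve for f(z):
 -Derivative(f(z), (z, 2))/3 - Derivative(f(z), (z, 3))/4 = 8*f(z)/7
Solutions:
 f(z) = C1*exp(z*(-28 + 14*2^(2/3)*7^(1/3)/(27*sqrt(785) + 757)^(1/3) + 2^(1/3)*7^(2/3)*(27*sqrt(785) + 757)^(1/3))/63)*sin(14^(1/3)*sqrt(3)*z*(-7^(1/3)*(27*sqrt(785) + 757)^(1/3) + 14*2^(1/3)/(27*sqrt(785) + 757)^(1/3))/63) + C2*exp(z*(-28 + 14*2^(2/3)*7^(1/3)/(27*sqrt(785) + 757)^(1/3) + 2^(1/3)*7^(2/3)*(27*sqrt(785) + 757)^(1/3))/63)*cos(14^(1/3)*sqrt(3)*z*(-7^(1/3)*(27*sqrt(785) + 757)^(1/3) + 14*2^(1/3)/(27*sqrt(785) + 757)^(1/3))/63) + C3*exp(-2*z*(14*2^(2/3)*7^(1/3)/(27*sqrt(785) + 757)^(1/3) + 14 + 2^(1/3)*7^(2/3)*(27*sqrt(785) + 757)^(1/3))/63)


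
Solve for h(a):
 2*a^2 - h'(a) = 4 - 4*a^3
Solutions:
 h(a) = C1 + a^4 + 2*a^3/3 - 4*a


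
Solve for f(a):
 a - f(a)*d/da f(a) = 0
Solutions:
 f(a) = -sqrt(C1 + a^2)
 f(a) = sqrt(C1 + a^2)


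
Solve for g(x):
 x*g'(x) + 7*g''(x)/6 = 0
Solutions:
 g(x) = C1 + C2*erf(sqrt(21)*x/7)


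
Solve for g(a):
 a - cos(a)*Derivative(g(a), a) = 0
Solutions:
 g(a) = C1 + Integral(a/cos(a), a)


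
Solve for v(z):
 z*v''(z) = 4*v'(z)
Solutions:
 v(z) = C1 + C2*z^5


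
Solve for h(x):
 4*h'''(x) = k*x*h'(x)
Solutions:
 h(x) = C1 + Integral(C2*airyai(2^(1/3)*k^(1/3)*x/2) + C3*airybi(2^(1/3)*k^(1/3)*x/2), x)


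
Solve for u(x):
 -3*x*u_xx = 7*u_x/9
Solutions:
 u(x) = C1 + C2*x^(20/27)


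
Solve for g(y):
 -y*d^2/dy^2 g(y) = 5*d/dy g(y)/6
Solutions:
 g(y) = C1 + C2*y^(1/6)


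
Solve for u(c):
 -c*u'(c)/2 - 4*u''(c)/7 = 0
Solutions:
 u(c) = C1 + C2*erf(sqrt(7)*c/4)


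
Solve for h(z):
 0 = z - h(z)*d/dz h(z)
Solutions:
 h(z) = -sqrt(C1 + z^2)
 h(z) = sqrt(C1 + z^2)


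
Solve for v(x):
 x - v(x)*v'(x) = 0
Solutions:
 v(x) = -sqrt(C1 + x^2)
 v(x) = sqrt(C1 + x^2)


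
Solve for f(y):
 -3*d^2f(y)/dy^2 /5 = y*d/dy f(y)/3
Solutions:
 f(y) = C1 + C2*erf(sqrt(10)*y/6)


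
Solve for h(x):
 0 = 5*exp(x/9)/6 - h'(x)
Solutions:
 h(x) = C1 + 15*exp(x/9)/2


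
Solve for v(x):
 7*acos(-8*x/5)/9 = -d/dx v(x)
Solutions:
 v(x) = C1 - 7*x*acos(-8*x/5)/9 - 7*sqrt(25 - 64*x^2)/72


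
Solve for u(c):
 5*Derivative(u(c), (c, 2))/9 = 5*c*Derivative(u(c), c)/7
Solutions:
 u(c) = C1 + C2*erfi(3*sqrt(14)*c/14)


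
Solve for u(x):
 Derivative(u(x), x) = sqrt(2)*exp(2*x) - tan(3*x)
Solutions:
 u(x) = C1 + sqrt(2)*exp(2*x)/2 + log(cos(3*x))/3


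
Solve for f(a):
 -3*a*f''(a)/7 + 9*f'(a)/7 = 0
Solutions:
 f(a) = C1 + C2*a^4


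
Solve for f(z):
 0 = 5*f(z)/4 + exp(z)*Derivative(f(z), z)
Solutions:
 f(z) = C1*exp(5*exp(-z)/4)


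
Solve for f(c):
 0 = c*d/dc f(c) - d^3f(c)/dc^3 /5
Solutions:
 f(c) = C1 + Integral(C2*airyai(5^(1/3)*c) + C3*airybi(5^(1/3)*c), c)


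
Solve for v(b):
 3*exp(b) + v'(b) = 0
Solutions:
 v(b) = C1 - 3*exp(b)


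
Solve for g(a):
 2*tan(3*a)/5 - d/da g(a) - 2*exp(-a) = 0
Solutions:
 g(a) = C1 + log(tan(3*a)^2 + 1)/15 + 2*exp(-a)


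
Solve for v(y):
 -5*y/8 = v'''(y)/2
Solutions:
 v(y) = C1 + C2*y + C3*y^2 - 5*y^4/96


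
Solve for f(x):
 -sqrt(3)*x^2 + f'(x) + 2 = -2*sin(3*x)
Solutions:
 f(x) = C1 + sqrt(3)*x^3/3 - 2*x + 2*cos(3*x)/3


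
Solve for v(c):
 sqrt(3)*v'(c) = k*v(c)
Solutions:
 v(c) = C1*exp(sqrt(3)*c*k/3)


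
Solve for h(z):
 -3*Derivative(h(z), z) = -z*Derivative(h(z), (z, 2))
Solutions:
 h(z) = C1 + C2*z^4


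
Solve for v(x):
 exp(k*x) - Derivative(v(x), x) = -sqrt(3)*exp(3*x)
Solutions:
 v(x) = C1 + sqrt(3)*exp(3*x)/3 + exp(k*x)/k


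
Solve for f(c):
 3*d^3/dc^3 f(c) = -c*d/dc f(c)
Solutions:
 f(c) = C1 + Integral(C2*airyai(-3^(2/3)*c/3) + C3*airybi(-3^(2/3)*c/3), c)


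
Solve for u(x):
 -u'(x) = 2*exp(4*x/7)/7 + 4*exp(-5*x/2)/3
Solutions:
 u(x) = C1 - exp(4*x/7)/2 + 8*exp(-5*x/2)/15


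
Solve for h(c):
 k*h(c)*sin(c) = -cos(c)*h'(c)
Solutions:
 h(c) = C1*exp(k*log(cos(c)))


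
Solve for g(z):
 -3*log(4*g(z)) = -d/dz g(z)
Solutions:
 -Integral(1/(log(_y) + 2*log(2)), (_y, g(z)))/3 = C1 - z


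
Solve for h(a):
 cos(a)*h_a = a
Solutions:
 h(a) = C1 + Integral(a/cos(a), a)


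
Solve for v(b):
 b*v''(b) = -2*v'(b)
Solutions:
 v(b) = C1 + C2/b


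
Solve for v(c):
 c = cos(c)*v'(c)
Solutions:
 v(c) = C1 + Integral(c/cos(c), c)


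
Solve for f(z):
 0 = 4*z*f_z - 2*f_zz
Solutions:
 f(z) = C1 + C2*erfi(z)


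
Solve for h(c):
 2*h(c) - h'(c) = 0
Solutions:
 h(c) = C1*exp(2*c)


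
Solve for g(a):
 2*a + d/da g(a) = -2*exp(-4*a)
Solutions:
 g(a) = C1 - a^2 + exp(-4*a)/2


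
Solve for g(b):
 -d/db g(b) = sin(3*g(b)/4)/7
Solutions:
 b/7 + 2*log(cos(3*g(b)/4) - 1)/3 - 2*log(cos(3*g(b)/4) + 1)/3 = C1


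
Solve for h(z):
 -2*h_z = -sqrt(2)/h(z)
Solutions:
 h(z) = -sqrt(C1 + sqrt(2)*z)
 h(z) = sqrt(C1 + sqrt(2)*z)


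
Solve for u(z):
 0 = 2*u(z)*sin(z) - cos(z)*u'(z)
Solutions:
 u(z) = C1/cos(z)^2


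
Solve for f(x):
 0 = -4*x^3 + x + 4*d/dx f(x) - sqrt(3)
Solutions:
 f(x) = C1 + x^4/4 - x^2/8 + sqrt(3)*x/4


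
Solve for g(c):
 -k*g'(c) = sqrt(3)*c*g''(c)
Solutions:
 g(c) = C1 + c^(-sqrt(3)*re(k)/3 + 1)*(C2*sin(sqrt(3)*log(c)*Abs(im(k))/3) + C3*cos(sqrt(3)*log(c)*im(k)/3))


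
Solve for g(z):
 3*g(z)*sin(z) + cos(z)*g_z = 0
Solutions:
 g(z) = C1*cos(z)^3


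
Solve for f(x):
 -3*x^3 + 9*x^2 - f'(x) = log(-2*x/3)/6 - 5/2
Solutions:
 f(x) = C1 - 3*x^4/4 + 3*x^3 - x*log(-x)/6 + x*(-log(2) + log(3) + 16)/6


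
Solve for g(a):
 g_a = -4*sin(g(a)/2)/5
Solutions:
 4*a/5 + log(cos(g(a)/2) - 1) - log(cos(g(a)/2) + 1) = C1


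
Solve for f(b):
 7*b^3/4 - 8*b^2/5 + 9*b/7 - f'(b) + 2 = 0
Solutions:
 f(b) = C1 + 7*b^4/16 - 8*b^3/15 + 9*b^2/14 + 2*b


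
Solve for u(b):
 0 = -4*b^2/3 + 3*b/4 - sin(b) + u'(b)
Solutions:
 u(b) = C1 + 4*b^3/9 - 3*b^2/8 - cos(b)


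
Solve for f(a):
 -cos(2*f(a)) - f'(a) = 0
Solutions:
 f(a) = -asin((C1 + exp(4*a))/(C1 - exp(4*a)))/2 + pi/2
 f(a) = asin((C1 + exp(4*a))/(C1 - exp(4*a)))/2


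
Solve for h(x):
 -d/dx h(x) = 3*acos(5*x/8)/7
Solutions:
 h(x) = C1 - 3*x*acos(5*x/8)/7 + 3*sqrt(64 - 25*x^2)/35


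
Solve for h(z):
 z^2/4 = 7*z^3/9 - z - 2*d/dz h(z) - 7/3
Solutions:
 h(z) = C1 + 7*z^4/72 - z^3/24 - z^2/4 - 7*z/6


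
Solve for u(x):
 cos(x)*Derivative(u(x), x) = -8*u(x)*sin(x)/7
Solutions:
 u(x) = C1*cos(x)^(8/7)


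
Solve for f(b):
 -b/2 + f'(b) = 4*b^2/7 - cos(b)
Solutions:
 f(b) = C1 + 4*b^3/21 + b^2/4 - sin(b)


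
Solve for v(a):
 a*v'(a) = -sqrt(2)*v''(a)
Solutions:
 v(a) = C1 + C2*erf(2^(1/4)*a/2)


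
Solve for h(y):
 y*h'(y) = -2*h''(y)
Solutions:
 h(y) = C1 + C2*erf(y/2)


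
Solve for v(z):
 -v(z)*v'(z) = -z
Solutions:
 v(z) = -sqrt(C1 + z^2)
 v(z) = sqrt(C1 + z^2)


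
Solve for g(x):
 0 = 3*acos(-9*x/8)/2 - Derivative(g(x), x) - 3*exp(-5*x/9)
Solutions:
 g(x) = C1 + 3*x*acos(-9*x/8)/2 + sqrt(64 - 81*x^2)/6 + 27*exp(-5*x/9)/5


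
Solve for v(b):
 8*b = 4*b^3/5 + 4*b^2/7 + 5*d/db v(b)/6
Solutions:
 v(b) = C1 - 6*b^4/25 - 8*b^3/35 + 24*b^2/5


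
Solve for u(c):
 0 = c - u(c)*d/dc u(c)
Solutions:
 u(c) = -sqrt(C1 + c^2)
 u(c) = sqrt(C1 + c^2)


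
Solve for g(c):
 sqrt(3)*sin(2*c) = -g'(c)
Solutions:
 g(c) = C1 + sqrt(3)*cos(2*c)/2


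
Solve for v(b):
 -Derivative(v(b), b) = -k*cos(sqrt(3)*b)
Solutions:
 v(b) = C1 + sqrt(3)*k*sin(sqrt(3)*b)/3


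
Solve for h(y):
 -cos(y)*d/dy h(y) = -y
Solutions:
 h(y) = C1 + Integral(y/cos(y), y)


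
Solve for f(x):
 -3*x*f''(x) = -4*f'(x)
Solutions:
 f(x) = C1 + C2*x^(7/3)


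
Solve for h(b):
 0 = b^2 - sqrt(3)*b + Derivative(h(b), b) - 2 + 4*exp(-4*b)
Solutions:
 h(b) = C1 - b^3/3 + sqrt(3)*b^2/2 + 2*b + exp(-4*b)


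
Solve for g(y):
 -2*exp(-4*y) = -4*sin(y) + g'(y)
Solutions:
 g(y) = C1 - 4*cos(y) + exp(-4*y)/2


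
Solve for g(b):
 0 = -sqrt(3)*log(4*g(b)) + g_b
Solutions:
 -sqrt(3)*Integral(1/(log(_y) + 2*log(2)), (_y, g(b)))/3 = C1 - b


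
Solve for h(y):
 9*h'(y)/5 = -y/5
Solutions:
 h(y) = C1 - y^2/18


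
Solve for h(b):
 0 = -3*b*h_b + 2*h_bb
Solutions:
 h(b) = C1 + C2*erfi(sqrt(3)*b/2)


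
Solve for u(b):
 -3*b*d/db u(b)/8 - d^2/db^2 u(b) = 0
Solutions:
 u(b) = C1 + C2*erf(sqrt(3)*b/4)


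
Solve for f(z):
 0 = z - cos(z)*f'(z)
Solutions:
 f(z) = C1 + Integral(z/cos(z), z)


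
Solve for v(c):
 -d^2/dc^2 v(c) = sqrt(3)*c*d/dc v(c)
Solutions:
 v(c) = C1 + C2*erf(sqrt(2)*3^(1/4)*c/2)


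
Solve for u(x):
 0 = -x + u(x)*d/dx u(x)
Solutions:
 u(x) = -sqrt(C1 + x^2)
 u(x) = sqrt(C1 + x^2)


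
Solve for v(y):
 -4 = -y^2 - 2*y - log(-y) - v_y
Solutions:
 v(y) = C1 - y^3/3 - y^2 - y*log(-y) + 5*y


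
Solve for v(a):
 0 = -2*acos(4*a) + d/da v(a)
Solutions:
 v(a) = C1 + 2*a*acos(4*a) - sqrt(1 - 16*a^2)/2


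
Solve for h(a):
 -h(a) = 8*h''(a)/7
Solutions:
 h(a) = C1*sin(sqrt(14)*a/4) + C2*cos(sqrt(14)*a/4)


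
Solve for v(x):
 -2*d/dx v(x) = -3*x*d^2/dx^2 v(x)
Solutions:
 v(x) = C1 + C2*x^(5/3)


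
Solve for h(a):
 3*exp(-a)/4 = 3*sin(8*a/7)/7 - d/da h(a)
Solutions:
 h(a) = C1 - 3*cos(8*a/7)/8 + 3*exp(-a)/4


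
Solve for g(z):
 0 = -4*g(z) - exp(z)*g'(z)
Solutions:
 g(z) = C1*exp(4*exp(-z))


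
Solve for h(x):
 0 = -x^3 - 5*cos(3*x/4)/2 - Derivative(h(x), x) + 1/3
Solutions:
 h(x) = C1 - x^4/4 + x/3 - 10*sin(3*x/4)/3


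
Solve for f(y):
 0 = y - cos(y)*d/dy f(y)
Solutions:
 f(y) = C1 + Integral(y/cos(y), y)


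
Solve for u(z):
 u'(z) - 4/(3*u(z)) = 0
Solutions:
 u(z) = -sqrt(C1 + 24*z)/3
 u(z) = sqrt(C1 + 24*z)/3


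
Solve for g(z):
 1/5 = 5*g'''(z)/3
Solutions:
 g(z) = C1 + C2*z + C3*z^2 + z^3/50


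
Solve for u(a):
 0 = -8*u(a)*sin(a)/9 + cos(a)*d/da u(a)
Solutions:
 u(a) = C1/cos(a)^(8/9)


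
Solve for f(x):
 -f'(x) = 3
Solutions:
 f(x) = C1 - 3*x


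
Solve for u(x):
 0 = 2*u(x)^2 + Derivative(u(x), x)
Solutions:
 u(x) = 1/(C1 + 2*x)


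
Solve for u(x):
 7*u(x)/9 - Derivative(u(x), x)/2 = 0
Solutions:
 u(x) = C1*exp(14*x/9)


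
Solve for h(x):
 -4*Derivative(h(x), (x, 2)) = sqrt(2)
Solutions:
 h(x) = C1 + C2*x - sqrt(2)*x^2/8


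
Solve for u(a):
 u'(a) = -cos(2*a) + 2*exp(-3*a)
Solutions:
 u(a) = C1 - sin(2*a)/2 - 2*exp(-3*a)/3


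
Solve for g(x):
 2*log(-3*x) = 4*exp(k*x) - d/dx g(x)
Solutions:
 g(x) = C1 - 2*x*log(-x) + 2*x*(1 - log(3)) + Piecewise((4*exp(k*x)/k, Ne(k, 0)), (4*x, True))


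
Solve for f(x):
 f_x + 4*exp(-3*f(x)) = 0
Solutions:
 f(x) = log(C1 - 12*x)/3
 f(x) = log((-3^(1/3) - 3^(5/6)*I)*(C1 - 4*x)^(1/3)/2)
 f(x) = log((-3^(1/3) + 3^(5/6)*I)*(C1 - 4*x)^(1/3)/2)


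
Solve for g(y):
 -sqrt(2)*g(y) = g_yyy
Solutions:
 g(y) = C3*exp(-2^(1/6)*y) + (C1*sin(2^(1/6)*sqrt(3)*y/2) + C2*cos(2^(1/6)*sqrt(3)*y/2))*exp(2^(1/6)*y/2)


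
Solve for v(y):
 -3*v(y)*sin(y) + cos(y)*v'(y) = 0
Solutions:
 v(y) = C1/cos(y)^3


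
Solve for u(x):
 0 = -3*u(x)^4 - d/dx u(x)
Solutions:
 u(x) = (-3^(2/3) - 3*3^(1/6)*I)*(1/(C1 + 3*x))^(1/3)/6
 u(x) = (-3^(2/3) + 3*3^(1/6)*I)*(1/(C1 + 3*x))^(1/3)/6
 u(x) = (1/(C1 + 9*x))^(1/3)


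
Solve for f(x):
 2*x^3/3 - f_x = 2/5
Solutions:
 f(x) = C1 + x^4/6 - 2*x/5


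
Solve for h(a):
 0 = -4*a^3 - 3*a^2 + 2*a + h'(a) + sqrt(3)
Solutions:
 h(a) = C1 + a^4 + a^3 - a^2 - sqrt(3)*a


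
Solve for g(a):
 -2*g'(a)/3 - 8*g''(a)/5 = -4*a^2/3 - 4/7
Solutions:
 g(a) = C1 + C2*exp(-5*a/12) + 2*a^3/3 - 24*a^2/5 + 4182*a/175


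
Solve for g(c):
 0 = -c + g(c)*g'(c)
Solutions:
 g(c) = -sqrt(C1 + c^2)
 g(c) = sqrt(C1 + c^2)


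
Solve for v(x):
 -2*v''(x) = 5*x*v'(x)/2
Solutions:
 v(x) = C1 + C2*erf(sqrt(10)*x/4)


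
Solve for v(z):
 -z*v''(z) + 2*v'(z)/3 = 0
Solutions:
 v(z) = C1 + C2*z^(5/3)


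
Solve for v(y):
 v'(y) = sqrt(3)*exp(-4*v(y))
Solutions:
 v(y) = log(-I*(C1 + 4*sqrt(3)*y)^(1/4))
 v(y) = log(I*(C1 + 4*sqrt(3)*y)^(1/4))
 v(y) = log(-(C1 + 4*sqrt(3)*y)^(1/4))
 v(y) = log(C1 + 4*sqrt(3)*y)/4


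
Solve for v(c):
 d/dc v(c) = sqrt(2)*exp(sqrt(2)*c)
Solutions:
 v(c) = C1 + exp(sqrt(2)*c)


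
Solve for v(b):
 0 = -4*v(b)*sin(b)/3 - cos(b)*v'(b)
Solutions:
 v(b) = C1*cos(b)^(4/3)


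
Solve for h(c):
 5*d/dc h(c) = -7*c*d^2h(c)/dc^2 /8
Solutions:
 h(c) = C1 + C2/c^(33/7)


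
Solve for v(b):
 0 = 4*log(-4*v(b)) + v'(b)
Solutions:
 Integral(1/(log(-_y) + 2*log(2)), (_y, v(b)))/4 = C1 - b


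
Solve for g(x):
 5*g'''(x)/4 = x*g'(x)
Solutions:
 g(x) = C1 + Integral(C2*airyai(10^(2/3)*x/5) + C3*airybi(10^(2/3)*x/5), x)


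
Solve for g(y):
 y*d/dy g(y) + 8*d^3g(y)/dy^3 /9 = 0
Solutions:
 g(y) = C1 + Integral(C2*airyai(-3^(2/3)*y/2) + C3*airybi(-3^(2/3)*y/2), y)


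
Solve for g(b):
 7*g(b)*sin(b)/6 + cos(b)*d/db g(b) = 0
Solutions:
 g(b) = C1*cos(b)^(7/6)


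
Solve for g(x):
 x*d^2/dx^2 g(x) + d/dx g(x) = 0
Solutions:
 g(x) = C1 + C2*log(x)


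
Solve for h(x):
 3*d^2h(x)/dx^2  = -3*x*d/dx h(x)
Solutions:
 h(x) = C1 + C2*erf(sqrt(2)*x/2)


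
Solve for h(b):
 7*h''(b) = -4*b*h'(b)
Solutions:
 h(b) = C1 + C2*erf(sqrt(14)*b/7)


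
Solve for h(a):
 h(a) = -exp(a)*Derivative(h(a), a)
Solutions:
 h(a) = C1*exp(exp(-a))


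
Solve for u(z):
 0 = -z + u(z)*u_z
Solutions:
 u(z) = -sqrt(C1 + z^2)
 u(z) = sqrt(C1 + z^2)


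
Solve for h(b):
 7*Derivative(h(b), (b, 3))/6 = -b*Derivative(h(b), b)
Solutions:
 h(b) = C1 + Integral(C2*airyai(-6^(1/3)*7^(2/3)*b/7) + C3*airybi(-6^(1/3)*7^(2/3)*b/7), b)


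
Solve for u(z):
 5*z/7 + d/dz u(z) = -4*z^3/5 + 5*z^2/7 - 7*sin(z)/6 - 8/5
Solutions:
 u(z) = C1 - z^4/5 + 5*z^3/21 - 5*z^2/14 - 8*z/5 + 7*cos(z)/6


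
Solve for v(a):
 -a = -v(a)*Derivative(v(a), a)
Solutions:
 v(a) = -sqrt(C1 + a^2)
 v(a) = sqrt(C1 + a^2)


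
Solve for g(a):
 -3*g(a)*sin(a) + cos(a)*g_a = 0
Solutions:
 g(a) = C1/cos(a)^3


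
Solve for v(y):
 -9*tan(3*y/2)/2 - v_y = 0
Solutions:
 v(y) = C1 + 3*log(cos(3*y/2))


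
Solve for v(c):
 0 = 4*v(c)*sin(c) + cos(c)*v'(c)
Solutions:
 v(c) = C1*cos(c)^4


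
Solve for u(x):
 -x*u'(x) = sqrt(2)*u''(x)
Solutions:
 u(x) = C1 + C2*erf(2^(1/4)*x/2)


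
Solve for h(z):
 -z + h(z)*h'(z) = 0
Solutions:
 h(z) = -sqrt(C1 + z^2)
 h(z) = sqrt(C1 + z^2)


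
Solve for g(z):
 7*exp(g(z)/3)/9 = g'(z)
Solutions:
 g(z) = 3*log(-1/(C1 + 7*z)) + 9*log(3)


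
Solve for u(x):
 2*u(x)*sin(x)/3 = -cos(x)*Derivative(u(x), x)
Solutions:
 u(x) = C1*cos(x)^(2/3)


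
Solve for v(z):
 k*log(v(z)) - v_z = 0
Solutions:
 li(v(z)) = C1 + k*z


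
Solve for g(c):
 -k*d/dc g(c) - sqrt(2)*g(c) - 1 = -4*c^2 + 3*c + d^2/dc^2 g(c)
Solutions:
 g(c) = C1*exp(c*(-k + sqrt(k^2 - 4*sqrt(2)))/2) + C2*exp(-c*(k + sqrt(k^2 - 4*sqrt(2)))/2) + 2*sqrt(2)*c^2 - 4*c*k - 3*sqrt(2)*c/2 + 2*sqrt(2)*k^2 + 3*k/2 - 4 - sqrt(2)/2


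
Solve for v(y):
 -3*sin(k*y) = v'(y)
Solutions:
 v(y) = C1 + 3*cos(k*y)/k


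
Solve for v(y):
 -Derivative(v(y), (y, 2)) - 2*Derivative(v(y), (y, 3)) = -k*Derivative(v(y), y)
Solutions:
 v(y) = C1 + C2*exp(y*(sqrt(8*k + 1) - 1)/4) + C3*exp(-y*(sqrt(8*k + 1) + 1)/4)


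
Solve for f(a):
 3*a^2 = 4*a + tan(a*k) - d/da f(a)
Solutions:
 f(a) = C1 - a^3 + 2*a^2 + Piecewise((-log(cos(a*k))/k, Ne(k, 0)), (0, True))


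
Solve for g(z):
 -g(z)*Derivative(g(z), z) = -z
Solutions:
 g(z) = -sqrt(C1 + z^2)
 g(z) = sqrt(C1 + z^2)


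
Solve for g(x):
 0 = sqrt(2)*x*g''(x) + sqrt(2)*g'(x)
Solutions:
 g(x) = C1 + C2*log(x)


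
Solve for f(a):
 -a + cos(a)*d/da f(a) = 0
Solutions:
 f(a) = C1 + Integral(a/cos(a), a)


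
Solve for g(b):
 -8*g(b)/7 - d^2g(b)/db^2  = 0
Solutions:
 g(b) = C1*sin(2*sqrt(14)*b/7) + C2*cos(2*sqrt(14)*b/7)


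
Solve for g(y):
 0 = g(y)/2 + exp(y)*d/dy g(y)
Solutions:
 g(y) = C1*exp(exp(-y)/2)


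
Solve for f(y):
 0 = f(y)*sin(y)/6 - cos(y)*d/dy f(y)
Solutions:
 f(y) = C1/cos(y)^(1/6)


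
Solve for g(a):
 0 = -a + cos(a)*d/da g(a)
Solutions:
 g(a) = C1 + Integral(a/cos(a), a)


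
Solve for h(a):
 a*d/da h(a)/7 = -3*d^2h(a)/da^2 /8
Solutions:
 h(a) = C1 + C2*erf(2*sqrt(21)*a/21)


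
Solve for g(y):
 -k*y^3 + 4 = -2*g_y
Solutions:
 g(y) = C1 + k*y^4/8 - 2*y


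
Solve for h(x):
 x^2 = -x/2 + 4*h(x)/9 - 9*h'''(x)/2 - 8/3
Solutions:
 h(x) = C3*exp(2*3^(2/3)*x/9) + 9*x^2/4 + 9*x/8 + (C1*sin(3^(1/6)*x/3) + C2*cos(3^(1/6)*x/3))*exp(-3^(2/3)*x/9) + 6


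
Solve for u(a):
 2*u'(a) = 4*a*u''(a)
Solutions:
 u(a) = C1 + C2*a^(3/2)


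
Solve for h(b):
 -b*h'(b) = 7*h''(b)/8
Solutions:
 h(b) = C1 + C2*erf(2*sqrt(7)*b/7)


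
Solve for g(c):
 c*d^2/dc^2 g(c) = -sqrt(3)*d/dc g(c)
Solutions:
 g(c) = C1 + C2*c^(1 - sqrt(3))


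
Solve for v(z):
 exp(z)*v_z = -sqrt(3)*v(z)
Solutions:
 v(z) = C1*exp(sqrt(3)*exp(-z))


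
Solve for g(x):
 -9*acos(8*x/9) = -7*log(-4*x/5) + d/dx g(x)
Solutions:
 g(x) = C1 + 7*x*log(-x) - 9*x*acos(8*x/9) - 7*x*log(5) - 7*x + 14*x*log(2) + 9*sqrt(81 - 64*x^2)/8


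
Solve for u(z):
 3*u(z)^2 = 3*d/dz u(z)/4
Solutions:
 u(z) = -1/(C1 + 4*z)


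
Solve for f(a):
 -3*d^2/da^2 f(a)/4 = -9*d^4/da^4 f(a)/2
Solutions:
 f(a) = C1 + C2*a + C3*exp(-sqrt(6)*a/6) + C4*exp(sqrt(6)*a/6)


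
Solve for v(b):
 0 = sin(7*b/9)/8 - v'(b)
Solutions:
 v(b) = C1 - 9*cos(7*b/9)/56


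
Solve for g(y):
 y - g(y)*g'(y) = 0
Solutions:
 g(y) = -sqrt(C1 + y^2)
 g(y) = sqrt(C1 + y^2)


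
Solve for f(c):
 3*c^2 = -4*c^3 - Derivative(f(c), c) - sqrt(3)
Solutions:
 f(c) = C1 - c^4 - c^3 - sqrt(3)*c


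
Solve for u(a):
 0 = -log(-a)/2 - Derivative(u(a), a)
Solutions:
 u(a) = C1 - a*log(-a)/2 + a/2


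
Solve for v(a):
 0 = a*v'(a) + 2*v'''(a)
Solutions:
 v(a) = C1 + Integral(C2*airyai(-2^(2/3)*a/2) + C3*airybi(-2^(2/3)*a/2), a)


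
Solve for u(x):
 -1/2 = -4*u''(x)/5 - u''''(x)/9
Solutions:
 u(x) = C1 + C2*x + C3*sin(6*sqrt(5)*x/5) + C4*cos(6*sqrt(5)*x/5) + 5*x^2/16


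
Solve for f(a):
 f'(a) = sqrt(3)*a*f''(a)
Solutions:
 f(a) = C1 + C2*a^(sqrt(3)/3 + 1)


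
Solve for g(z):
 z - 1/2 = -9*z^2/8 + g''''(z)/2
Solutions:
 g(z) = C1 + C2*z + C3*z^2 + C4*z^3 + z^6/160 + z^5/60 - z^4/24


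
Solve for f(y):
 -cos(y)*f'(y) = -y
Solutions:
 f(y) = C1 + Integral(y/cos(y), y)


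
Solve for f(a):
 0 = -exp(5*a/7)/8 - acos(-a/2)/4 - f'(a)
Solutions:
 f(a) = C1 - a*acos(-a/2)/4 - sqrt(4 - a^2)/4 - 7*exp(5*a/7)/40


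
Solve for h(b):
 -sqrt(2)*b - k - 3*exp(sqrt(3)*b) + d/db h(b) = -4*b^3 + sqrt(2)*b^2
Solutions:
 h(b) = C1 - b^4 + sqrt(2)*b^3/3 + sqrt(2)*b^2/2 + b*k + sqrt(3)*exp(sqrt(3)*b)


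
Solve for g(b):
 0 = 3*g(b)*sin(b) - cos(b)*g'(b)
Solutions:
 g(b) = C1/cos(b)^3


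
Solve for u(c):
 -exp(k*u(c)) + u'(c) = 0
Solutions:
 u(c) = Piecewise((log(-1/(C1*k + c*k))/k, Ne(k, 0)), (nan, True))
 u(c) = Piecewise((C1 + c, Eq(k, 0)), (nan, True))


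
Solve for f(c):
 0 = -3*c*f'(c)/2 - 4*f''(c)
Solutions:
 f(c) = C1 + C2*erf(sqrt(3)*c/4)


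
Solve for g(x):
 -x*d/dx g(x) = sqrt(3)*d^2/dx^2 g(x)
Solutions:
 g(x) = C1 + C2*erf(sqrt(2)*3^(3/4)*x/6)


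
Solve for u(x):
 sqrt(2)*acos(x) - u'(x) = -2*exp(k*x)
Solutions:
 u(x) = C1 + sqrt(2)*(x*acos(x) - sqrt(1 - x^2)) + 2*Piecewise((exp(k*x)/k, Ne(k, 0)), (x, True))


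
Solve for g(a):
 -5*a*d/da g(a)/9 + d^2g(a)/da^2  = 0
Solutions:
 g(a) = C1 + C2*erfi(sqrt(10)*a/6)


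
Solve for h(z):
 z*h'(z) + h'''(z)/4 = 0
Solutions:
 h(z) = C1 + Integral(C2*airyai(-2^(2/3)*z) + C3*airybi(-2^(2/3)*z), z)


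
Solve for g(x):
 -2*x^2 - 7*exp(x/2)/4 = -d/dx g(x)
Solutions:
 g(x) = C1 + 2*x^3/3 + 7*exp(x/2)/2


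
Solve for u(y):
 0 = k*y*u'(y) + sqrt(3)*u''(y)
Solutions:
 u(y) = Piecewise((-sqrt(2)*3^(1/4)*sqrt(pi)*C1*erf(sqrt(2)*3^(3/4)*sqrt(k)*y/6)/(2*sqrt(k)) - C2, (k > 0) | (k < 0)), (-C1*y - C2, True))


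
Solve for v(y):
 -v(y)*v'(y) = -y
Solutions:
 v(y) = -sqrt(C1 + y^2)
 v(y) = sqrt(C1 + y^2)


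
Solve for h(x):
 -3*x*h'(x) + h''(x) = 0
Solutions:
 h(x) = C1 + C2*erfi(sqrt(6)*x/2)


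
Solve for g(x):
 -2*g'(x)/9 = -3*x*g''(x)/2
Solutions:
 g(x) = C1 + C2*x^(31/27)


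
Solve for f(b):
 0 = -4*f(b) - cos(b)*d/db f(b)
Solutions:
 f(b) = C1*(sin(b)^2 - 2*sin(b) + 1)/(sin(b)^2 + 2*sin(b) + 1)


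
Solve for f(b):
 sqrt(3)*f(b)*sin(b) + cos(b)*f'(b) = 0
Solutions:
 f(b) = C1*cos(b)^(sqrt(3))


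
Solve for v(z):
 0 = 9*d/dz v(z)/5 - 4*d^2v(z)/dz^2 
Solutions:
 v(z) = C1 + C2*exp(9*z/20)


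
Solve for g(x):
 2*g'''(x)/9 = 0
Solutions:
 g(x) = C1 + C2*x + C3*x^2


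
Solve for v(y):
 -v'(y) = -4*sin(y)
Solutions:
 v(y) = C1 - 4*cos(y)


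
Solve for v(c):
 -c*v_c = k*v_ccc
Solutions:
 v(c) = C1 + Integral(C2*airyai(c*(-1/k)^(1/3)) + C3*airybi(c*(-1/k)^(1/3)), c)


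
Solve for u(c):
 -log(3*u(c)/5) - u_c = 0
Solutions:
 Integral(1/(log(_y) - log(5) + log(3)), (_y, u(c))) = C1 - c


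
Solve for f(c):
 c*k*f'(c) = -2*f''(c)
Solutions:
 f(c) = Piecewise((-sqrt(pi)*C1*erf(c*sqrt(k)/2)/sqrt(k) - C2, (k > 0) | (k < 0)), (-C1*c - C2, True))


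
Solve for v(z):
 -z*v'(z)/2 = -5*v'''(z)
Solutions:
 v(z) = C1 + Integral(C2*airyai(10^(2/3)*z/10) + C3*airybi(10^(2/3)*z/10), z)


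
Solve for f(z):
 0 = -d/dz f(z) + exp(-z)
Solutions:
 f(z) = C1 - exp(-z)


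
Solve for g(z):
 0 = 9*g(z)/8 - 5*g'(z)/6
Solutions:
 g(z) = C1*exp(27*z/20)


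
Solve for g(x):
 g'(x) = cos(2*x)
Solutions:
 g(x) = C1 + sin(2*x)/2
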